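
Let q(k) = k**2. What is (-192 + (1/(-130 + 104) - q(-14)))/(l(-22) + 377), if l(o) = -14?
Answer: -3363/3146 ≈ -1.0690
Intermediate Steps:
(-192 + (1/(-130 + 104) - q(-14)))/(l(-22) + 377) = (-192 + (1/(-130 + 104) - 1*(-14)**2))/(-14 + 377) = (-192 + (1/(-26) - 1*196))/363 = (-192 + (-1/26 - 196))*(1/363) = (-192 - 5097/26)*(1/363) = -10089/26*1/363 = -3363/3146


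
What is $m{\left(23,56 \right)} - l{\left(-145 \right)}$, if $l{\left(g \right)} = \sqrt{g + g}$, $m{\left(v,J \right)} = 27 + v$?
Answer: $50 - i \sqrt{290} \approx 50.0 - 17.029 i$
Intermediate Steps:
$l{\left(g \right)} = \sqrt{2} \sqrt{g}$ ($l{\left(g \right)} = \sqrt{2 g} = \sqrt{2} \sqrt{g}$)
$m{\left(23,56 \right)} - l{\left(-145 \right)} = \left(27 + 23\right) - \sqrt{2} \sqrt{-145} = 50 - \sqrt{2} i \sqrt{145} = 50 - i \sqrt{290}$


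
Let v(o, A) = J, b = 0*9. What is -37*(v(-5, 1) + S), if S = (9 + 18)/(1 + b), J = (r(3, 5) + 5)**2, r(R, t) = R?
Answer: -3367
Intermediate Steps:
b = 0
J = 64 (J = (3 + 5)**2 = 8**2 = 64)
v(o, A) = 64
S = 27 (S = (9 + 18)/(1 + 0) = 27/1 = 27*1 = 27)
-37*(v(-5, 1) + S) = -37*(64 + 27) = -37*91 = -3367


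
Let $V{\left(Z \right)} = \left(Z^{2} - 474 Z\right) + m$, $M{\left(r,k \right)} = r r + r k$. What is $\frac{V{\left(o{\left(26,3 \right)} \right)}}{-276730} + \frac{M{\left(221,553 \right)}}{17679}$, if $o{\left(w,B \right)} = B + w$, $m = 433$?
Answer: $\frac{7926044318}{815384945} \approx 9.7206$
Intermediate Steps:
$M{\left(r,k \right)} = r^{2} + k r$
$V{\left(Z \right)} = 433 + Z^{2} - 474 Z$ ($V{\left(Z \right)} = \left(Z^{2} - 474 Z\right) + 433 = 433 + Z^{2} - 474 Z$)
$\frac{V{\left(o{\left(26,3 \right)} \right)}}{-276730} + \frac{M{\left(221,553 \right)}}{17679} = \frac{433 + \left(3 + 26\right)^{2} - 474 \left(3 + 26\right)}{-276730} + \frac{221 \left(553 + 221\right)}{17679} = \left(433 + 29^{2} - 13746\right) \left(- \frac{1}{276730}\right) + 221 \cdot 774 \cdot \frac{1}{17679} = \left(433 + 841 - 13746\right) \left(- \frac{1}{276730}\right) + 171054 \cdot \frac{1}{17679} = \left(-12472\right) \left(- \frac{1}{276730}\right) + \frac{57018}{5893} = \frac{6236}{138365} + \frac{57018}{5893} = \frac{7926044318}{815384945}$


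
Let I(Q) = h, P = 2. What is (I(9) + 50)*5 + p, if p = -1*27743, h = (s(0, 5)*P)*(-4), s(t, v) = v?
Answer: -27693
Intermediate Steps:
h = -40 (h = (5*2)*(-4) = 10*(-4) = -40)
I(Q) = -40
p = -27743
(I(9) + 50)*5 + p = (-40 + 50)*5 - 27743 = 10*5 - 27743 = 50 - 27743 = -27693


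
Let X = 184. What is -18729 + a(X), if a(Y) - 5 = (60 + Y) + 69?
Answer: -18411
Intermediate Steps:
a(Y) = 134 + Y (a(Y) = 5 + ((60 + Y) + 69) = 5 + (129 + Y) = 134 + Y)
-18729 + a(X) = -18729 + (134 + 184) = -18729 + 318 = -18411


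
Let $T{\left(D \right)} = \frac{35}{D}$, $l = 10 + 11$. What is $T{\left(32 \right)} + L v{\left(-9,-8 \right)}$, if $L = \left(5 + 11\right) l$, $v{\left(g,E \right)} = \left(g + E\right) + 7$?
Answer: $- \frac{107485}{32} \approx -3358.9$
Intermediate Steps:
$l = 21$
$v{\left(g,E \right)} = 7 + E + g$ ($v{\left(g,E \right)} = \left(E + g\right) + 7 = 7 + E + g$)
$L = 336$ ($L = \left(5 + 11\right) 21 = 16 \cdot 21 = 336$)
$T{\left(32 \right)} + L v{\left(-9,-8 \right)} = \frac{35}{32} + 336 \left(7 - 8 - 9\right) = 35 \cdot \frac{1}{32} + 336 \left(-10\right) = \frac{35}{32} - 3360 = - \frac{107485}{32}$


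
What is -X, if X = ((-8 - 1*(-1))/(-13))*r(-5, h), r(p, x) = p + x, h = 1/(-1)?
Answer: 42/13 ≈ 3.2308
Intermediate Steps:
h = -1
X = -42/13 (X = ((-8 - 1*(-1))/(-13))*(-5 - 1) = ((-8 + 1)*(-1/13))*(-6) = -7*(-1/13)*(-6) = (7/13)*(-6) = -42/13 ≈ -3.2308)
-X = -1*(-42/13) = 42/13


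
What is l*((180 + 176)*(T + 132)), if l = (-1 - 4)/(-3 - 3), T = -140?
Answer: -7120/3 ≈ -2373.3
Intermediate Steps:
l = 5/6 (l = -5/(-6) = -5*(-1/6) = 5/6 ≈ 0.83333)
l*((180 + 176)*(T + 132)) = 5*((180 + 176)*(-140 + 132))/6 = 5*(356*(-8))/6 = (5/6)*(-2848) = -7120/3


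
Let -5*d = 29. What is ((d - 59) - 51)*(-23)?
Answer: 13317/5 ≈ 2663.4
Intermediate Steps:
d = -29/5 (d = -⅕*29 = -29/5 ≈ -5.8000)
((d - 59) - 51)*(-23) = ((-29/5 - 59) - 51)*(-23) = (-324/5 - 51)*(-23) = -579/5*(-23) = 13317/5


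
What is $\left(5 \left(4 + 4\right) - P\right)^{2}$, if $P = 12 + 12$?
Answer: $256$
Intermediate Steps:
$P = 24$
$\left(5 \left(4 + 4\right) - P\right)^{2} = \left(5 \left(4 + 4\right) - 24\right)^{2} = \left(5 \cdot 8 - 24\right)^{2} = \left(40 - 24\right)^{2} = 16^{2} = 256$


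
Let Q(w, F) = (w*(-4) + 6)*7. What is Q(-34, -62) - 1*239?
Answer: 755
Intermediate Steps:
Q(w, F) = 42 - 28*w (Q(w, F) = (-4*w + 6)*7 = (6 - 4*w)*7 = 42 - 28*w)
Q(-34, -62) - 1*239 = (42 - 28*(-34)) - 1*239 = (42 + 952) - 239 = 994 - 239 = 755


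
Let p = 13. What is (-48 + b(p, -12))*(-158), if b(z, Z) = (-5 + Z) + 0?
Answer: 10270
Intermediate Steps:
b(z, Z) = -5 + Z
(-48 + b(p, -12))*(-158) = (-48 + (-5 - 12))*(-158) = (-48 - 17)*(-158) = -65*(-158) = 10270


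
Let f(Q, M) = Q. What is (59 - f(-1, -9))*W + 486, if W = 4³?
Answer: 4326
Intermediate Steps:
W = 64
(59 - f(-1, -9))*W + 486 = (59 - 1*(-1))*64 + 486 = (59 + 1)*64 + 486 = 60*64 + 486 = 3840 + 486 = 4326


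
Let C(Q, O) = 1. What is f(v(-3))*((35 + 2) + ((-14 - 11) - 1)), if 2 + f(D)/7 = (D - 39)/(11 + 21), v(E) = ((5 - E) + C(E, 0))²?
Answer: -847/16 ≈ -52.938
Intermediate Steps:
v(E) = (6 - E)² (v(E) = ((5 - E) + 1)² = (6 - E)²)
f(D) = -721/32 + 7*D/32 (f(D) = -14 + 7*((D - 39)/(11 + 21)) = -14 + 7*((-39 + D)/32) = -14 + 7*((-39 + D)*(1/32)) = -14 + 7*(-39/32 + D/32) = -14 + (-273/32 + 7*D/32) = -721/32 + 7*D/32)
f(v(-3))*((35 + 2) + ((-14 - 11) - 1)) = (-721/32 + 7*(6 - 1*(-3))²/32)*((35 + 2) + ((-14 - 11) - 1)) = (-721/32 + 7*(6 + 3)²/32)*(37 + (-25 - 1)) = (-721/32 + (7/32)*9²)*(37 - 26) = (-721/32 + (7/32)*81)*11 = (-721/32 + 567/32)*11 = -77/16*11 = -847/16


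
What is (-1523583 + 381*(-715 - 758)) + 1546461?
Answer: -538335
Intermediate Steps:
(-1523583 + 381*(-715 - 758)) + 1546461 = (-1523583 + 381*(-1473)) + 1546461 = (-1523583 - 561213) + 1546461 = -2084796 + 1546461 = -538335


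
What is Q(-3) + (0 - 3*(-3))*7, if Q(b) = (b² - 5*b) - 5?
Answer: 82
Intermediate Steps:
Q(b) = -5 + b² - 5*b
Q(-3) + (0 - 3*(-3))*7 = (-5 + (-3)² - 5*(-3)) + (0 - 3*(-3))*7 = (-5 + 9 + 15) + (0 - 1*(-9))*7 = 19 + (0 + 9)*7 = 19 + 9*7 = 19 + 63 = 82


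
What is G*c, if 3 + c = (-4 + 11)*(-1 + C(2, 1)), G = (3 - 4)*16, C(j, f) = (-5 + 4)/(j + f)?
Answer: 592/3 ≈ 197.33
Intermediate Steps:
C(j, f) = -1/(f + j)
G = -16 (G = -1*16 = -16)
c = -37/3 (c = -3 + (-4 + 11)*(-1 - 1/(1 + 2)) = -3 + 7*(-1 - 1/3) = -3 + 7*(-1 - 1*⅓) = -3 + 7*(-1 - ⅓) = -3 + 7*(-4/3) = -3 - 28/3 = -37/3 ≈ -12.333)
G*c = -16*(-37/3) = 592/3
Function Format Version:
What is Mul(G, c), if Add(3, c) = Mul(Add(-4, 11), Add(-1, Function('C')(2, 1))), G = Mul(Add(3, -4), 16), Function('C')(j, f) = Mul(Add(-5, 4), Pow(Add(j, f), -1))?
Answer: Rational(592, 3) ≈ 197.33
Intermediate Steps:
Function('C')(j, f) = Mul(-1, Pow(Add(f, j), -1))
G = -16 (G = Mul(-1, 16) = -16)
c = Rational(-37, 3) (c = Add(-3, Mul(Add(-4, 11), Add(-1, Mul(-1, Pow(Add(1, 2), -1))))) = Add(-3, Mul(7, Add(-1, Mul(-1, Pow(3, -1))))) = Add(-3, Mul(7, Add(-1, Mul(-1, Rational(1, 3))))) = Add(-3, Mul(7, Add(-1, Rational(-1, 3)))) = Add(-3, Mul(7, Rational(-4, 3))) = Add(-3, Rational(-28, 3)) = Rational(-37, 3) ≈ -12.333)
Mul(G, c) = Mul(-16, Rational(-37, 3)) = Rational(592, 3)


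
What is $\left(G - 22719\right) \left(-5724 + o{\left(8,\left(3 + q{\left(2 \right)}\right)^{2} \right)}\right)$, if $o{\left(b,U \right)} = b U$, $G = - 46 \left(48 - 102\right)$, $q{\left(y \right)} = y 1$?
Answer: $111778140$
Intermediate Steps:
$q{\left(y \right)} = y$
$G = 2484$ ($G = \left(-46\right) \left(-54\right) = 2484$)
$o{\left(b,U \right)} = U b$
$\left(G - 22719\right) \left(-5724 + o{\left(8,\left(3 + q{\left(2 \right)}\right)^{2} \right)}\right) = \left(2484 - 22719\right) \left(-5724 + \left(3 + 2\right)^{2} \cdot 8\right) = - 20235 \left(-5724 + 5^{2} \cdot 8\right) = - 20235 \left(-5724 + 25 \cdot 8\right) = - 20235 \left(-5724 + 200\right) = \left(-20235\right) \left(-5524\right) = 111778140$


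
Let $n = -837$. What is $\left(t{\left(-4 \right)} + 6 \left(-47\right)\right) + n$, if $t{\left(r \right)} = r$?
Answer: $-1123$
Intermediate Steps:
$\left(t{\left(-4 \right)} + 6 \left(-47\right)\right) + n = \left(-4 + 6 \left(-47\right)\right) - 837 = \left(-4 - 282\right) - 837 = -286 - 837 = -1123$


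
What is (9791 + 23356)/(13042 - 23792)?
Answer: -33147/10750 ≈ -3.0834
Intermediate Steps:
(9791 + 23356)/(13042 - 23792) = 33147/(-10750) = 33147*(-1/10750) = -33147/10750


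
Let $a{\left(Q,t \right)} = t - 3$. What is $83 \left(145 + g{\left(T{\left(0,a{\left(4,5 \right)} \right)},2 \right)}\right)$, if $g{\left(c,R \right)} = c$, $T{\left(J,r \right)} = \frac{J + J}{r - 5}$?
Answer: $12035$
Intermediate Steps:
$a{\left(Q,t \right)} = -3 + t$ ($a{\left(Q,t \right)} = t - 3 = -3 + t$)
$T{\left(J,r \right)} = \frac{2 J}{-5 + r}$
$83 \left(145 + g{\left(T{\left(0,a{\left(4,5 \right)} \right)},2 \right)}\right) = 83 \left(145 + 2 \cdot 0 \frac{1}{-5 + \left(-3 + 5\right)}\right) = 83 \left(145 + 2 \cdot 0 \frac{1}{-5 + 2}\right) = 83 \left(145 + 2 \cdot 0 \frac{1}{-3}\right) = 83 \left(145 + 2 \cdot 0 \left(- \frac{1}{3}\right)\right) = 83 \left(145 + 0\right) = 83 \cdot 145 = 12035$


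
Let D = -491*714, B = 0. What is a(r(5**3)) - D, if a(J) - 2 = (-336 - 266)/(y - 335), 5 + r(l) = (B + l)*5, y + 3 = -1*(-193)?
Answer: 50834122/145 ≈ 3.5058e+5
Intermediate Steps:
y = 190 (y = -3 - 1*(-193) = -3 + 193 = 190)
r(l) = -5 + 5*l (r(l) = -5 + (0 + l)*5 = -5 + l*5 = -5 + 5*l)
D = -350574
a(J) = 892/145 (a(J) = 2 + (-336 - 266)/(190 - 335) = 2 - 602/(-145) = 2 - 602*(-1/145) = 2 + 602/145 = 892/145)
a(r(5**3)) - D = 892/145 - 1*(-350574) = 892/145 + 350574 = 50834122/145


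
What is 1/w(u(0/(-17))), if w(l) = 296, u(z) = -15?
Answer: 1/296 ≈ 0.0033784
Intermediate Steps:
1/w(u(0/(-17))) = 1/296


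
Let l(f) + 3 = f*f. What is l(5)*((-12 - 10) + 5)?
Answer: -374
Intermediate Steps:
l(f) = -3 + f**2 (l(f) = -3 + f*f = -3 + f**2)
l(5)*((-12 - 10) + 5) = (-3 + 5**2)*((-12 - 10) + 5) = (-3 + 25)*(-22 + 5) = 22*(-17) = -374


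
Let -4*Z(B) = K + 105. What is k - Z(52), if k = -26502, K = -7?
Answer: -52955/2 ≈ -26478.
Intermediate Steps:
Z(B) = -49/2 (Z(B) = -(-7 + 105)/4 = -¼*98 = -49/2)
k - Z(52) = -26502 - 1*(-49/2) = -26502 + 49/2 = -52955/2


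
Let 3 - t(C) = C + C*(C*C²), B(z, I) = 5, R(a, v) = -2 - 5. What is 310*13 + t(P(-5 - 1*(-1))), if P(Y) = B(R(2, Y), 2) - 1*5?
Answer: 4033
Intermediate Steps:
R(a, v) = -7
P(Y) = 0 (P(Y) = 5 - 1*5 = 5 - 5 = 0)
t(C) = 3 - C - C⁴ (t(C) = 3 - (C + C*(C*C²)) = 3 - (C + C*C³) = 3 - (C + C⁴) = 3 + (-C - C⁴) = 3 - C - C⁴)
310*13 + t(P(-5 - 1*(-1))) = 310*13 + (3 - 1*0 - 1*0⁴) = 4030 + (3 + 0 - 1*0) = 4030 + (3 + 0 + 0) = 4030 + 3 = 4033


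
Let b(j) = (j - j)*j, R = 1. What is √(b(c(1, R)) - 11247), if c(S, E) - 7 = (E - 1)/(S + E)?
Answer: I*√11247 ≈ 106.05*I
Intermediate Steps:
c(S, E) = 7 + (-1 + E)/(E + S) (c(S, E) = 7 + (E - 1)/(S + E) = 7 + (-1 + E)/(E + S))
b(j) = 0 (b(j) = 0*j = 0)
√(b(c(1, R)) - 11247) = √(0 - 11247) = √(-11247) = I*√11247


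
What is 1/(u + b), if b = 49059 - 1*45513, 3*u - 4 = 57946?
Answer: 3/68588 ≈ 4.3739e-5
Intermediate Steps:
u = 57950/3 (u = 4/3 + (1/3)*57946 = 4/3 + 57946/3 = 57950/3 ≈ 19317.)
b = 3546 (b = 49059 - 45513 = 3546)
1/(u + b) = 1/(57950/3 + 3546) = 1/(68588/3) = 3/68588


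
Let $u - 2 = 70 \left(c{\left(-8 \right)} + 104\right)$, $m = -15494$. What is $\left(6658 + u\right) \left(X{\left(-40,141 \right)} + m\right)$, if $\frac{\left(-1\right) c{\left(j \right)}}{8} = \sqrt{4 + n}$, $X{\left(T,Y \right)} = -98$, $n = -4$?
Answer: $-217352480$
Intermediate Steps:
$c{\left(j \right)} = 0$ ($c{\left(j \right)} = - 8 \sqrt{4 - 4} = - 8 \sqrt{0} = \left(-8\right) 0 = 0$)
$u = 7282$ ($u = 2 + 70 \left(0 + 104\right) = 2 + 70 \cdot 104 = 2 + 7280 = 7282$)
$\left(6658 + u\right) \left(X{\left(-40,141 \right)} + m\right) = \left(6658 + 7282\right) \left(-98 - 15494\right) = 13940 \left(-15592\right) = -217352480$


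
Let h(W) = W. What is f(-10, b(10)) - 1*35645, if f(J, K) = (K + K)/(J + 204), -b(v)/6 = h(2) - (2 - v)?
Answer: -3457625/97 ≈ -35646.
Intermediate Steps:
b(v) = -6*v (b(v) = -6*(2 - (2 - v)) = -6*(2 + (-2 + v)) = -6*v)
f(J, K) = 2*K/(204 + J) (f(J, K) = (2*K)/(204 + J) = 2*K/(204 + J))
f(-10, b(10)) - 1*35645 = 2*(-6*10)/(204 - 10) - 1*35645 = 2*(-60)/194 - 35645 = 2*(-60)*(1/194) - 35645 = -60/97 - 35645 = -3457625/97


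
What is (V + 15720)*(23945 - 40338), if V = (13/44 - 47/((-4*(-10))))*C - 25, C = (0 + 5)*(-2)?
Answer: -11327022031/44 ≈ -2.5743e+8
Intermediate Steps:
C = -10 (C = 5*(-2) = -10)
V = -713/44 (V = (13/44 - 47/((-4*(-10))))*(-10) - 25 = (13*(1/44) - 47/40)*(-10) - 25 = (13/44 - 47*1/40)*(-10) - 25 = (13/44 - 47/40)*(-10) - 25 = -387/440*(-10) - 25 = 387/44 - 25 = -713/44 ≈ -16.205)
(V + 15720)*(23945 - 40338) = (-713/44 + 15720)*(23945 - 40338) = (690967/44)*(-16393) = -11327022031/44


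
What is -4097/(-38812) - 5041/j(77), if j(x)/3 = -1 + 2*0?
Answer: 195663583/116436 ≈ 1680.4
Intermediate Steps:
j(x) = -3 (j(x) = 3*(-1 + 2*0) = 3*(-1 + 0) = 3*(-1) = -3)
-4097/(-38812) - 5041/j(77) = -4097/(-38812) - 5041/(-3) = -4097*(-1/38812) - 5041*(-⅓) = 4097/38812 + 5041/3 = 195663583/116436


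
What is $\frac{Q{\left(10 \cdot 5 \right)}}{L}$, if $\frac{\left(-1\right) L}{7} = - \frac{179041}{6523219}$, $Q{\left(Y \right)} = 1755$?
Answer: $\frac{11448249345}{1253287} \approx 9134.6$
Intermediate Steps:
$L = \frac{1253287}{6523219}$ ($L = - 7 \left(- \frac{179041}{6523219}\right) = - 7 \left(\left(-179041\right) \frac{1}{6523219}\right) = \left(-7\right) \left(- \frac{179041}{6523219}\right) = \frac{1253287}{6523219} \approx 0.19213$)
$\frac{Q{\left(10 \cdot 5 \right)}}{L} = \frac{1755}{\frac{1253287}{6523219}} = 1755 \cdot \frac{6523219}{1253287} = \frac{11448249345}{1253287}$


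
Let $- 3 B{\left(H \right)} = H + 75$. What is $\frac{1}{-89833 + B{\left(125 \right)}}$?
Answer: $- \frac{3}{269699} \approx -1.1124 \cdot 10^{-5}$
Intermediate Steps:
$B{\left(H \right)} = -25 - \frac{H}{3}$ ($B{\left(H \right)} = - \frac{H + 75}{3} = - \frac{75 + H}{3} = -25 - \frac{H}{3}$)
$\frac{1}{-89833 + B{\left(125 \right)}} = \frac{1}{-89833 - \frac{200}{3}} = \frac{1}{- \frac{269699}{3}} = - \frac{3}{269699}$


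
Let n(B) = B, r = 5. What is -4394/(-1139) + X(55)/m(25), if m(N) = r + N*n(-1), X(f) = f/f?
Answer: 86741/22780 ≈ 3.8078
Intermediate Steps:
X(f) = 1
m(N) = 5 - N (m(N) = 5 + N*(-1) = 5 - N)
-4394/(-1139) + X(55)/m(25) = -4394/(-1139) + 1/(5 - 1*25) = -4394*(-1/1139) + 1/(5 - 25) = 4394/1139 + 1/(-20) = 4394/1139 + 1*(-1/20) = 4394/1139 - 1/20 = 86741/22780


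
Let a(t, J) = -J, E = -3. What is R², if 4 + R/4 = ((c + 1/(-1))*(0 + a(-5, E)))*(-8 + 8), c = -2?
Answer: 256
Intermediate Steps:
R = -16 (R = -16 + 4*(((-2 + 1/(-1))*(0 - 1*(-3)))*(-8 + 8)) = -16 + 4*(((-2 - 1)*(0 + 3))*0) = -16 + 4*(-3*3*0) = -16 + 4*(-9*0) = -16 + 4*0 = -16 + 0 = -16)
R² = (-16)² = 256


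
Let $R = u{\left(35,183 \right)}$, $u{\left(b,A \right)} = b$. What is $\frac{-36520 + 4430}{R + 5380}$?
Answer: $- \frac{6418}{1083} \approx -5.9261$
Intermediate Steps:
$R = 35$
$\frac{-36520 + 4430}{R + 5380} = \frac{-36520 + 4430}{35 + 5380} = - \frac{32090}{5415} = \left(-32090\right) \frac{1}{5415} = - \frac{6418}{1083}$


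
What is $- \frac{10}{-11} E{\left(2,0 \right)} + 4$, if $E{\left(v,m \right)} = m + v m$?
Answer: $4$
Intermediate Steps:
$E{\left(v,m \right)} = m + m v$
$- \frac{10}{-11} E{\left(2,0 \right)} + 4 = - \frac{10}{-11} \cdot 0 \left(1 + 2\right) + 4 = \left(-10\right) \left(- \frac{1}{11}\right) 0 \cdot 3 + 4 = \frac{10}{11} \cdot 0 + 4 = 0 + 4 = 4$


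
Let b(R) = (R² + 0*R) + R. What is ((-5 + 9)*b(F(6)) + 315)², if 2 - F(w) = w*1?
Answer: 131769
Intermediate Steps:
F(w) = 2 - w
b(R) = R + R² (b(R) = (R² + 0) + R = R² + R = R + R²)
((-5 + 9)*b(F(6)) + 315)² = ((-5 + 9)*((2 - 1*6)*(1 + (2 - 1*6))) + 315)² = (4*((2 - 6)*(1 + (2 - 6))) + 315)² = (4*(-4*(1 - 4)) + 315)² = (4*(-4*(-3)) + 315)² = (4*12 + 315)² = (48 + 315)² = 363² = 131769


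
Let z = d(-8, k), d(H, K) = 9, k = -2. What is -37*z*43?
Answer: -14319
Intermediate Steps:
z = 9
-37*z*43 = -37*9*43 = -333*43 = -14319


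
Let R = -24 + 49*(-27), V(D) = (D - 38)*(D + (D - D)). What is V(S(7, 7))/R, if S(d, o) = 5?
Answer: 55/449 ≈ 0.12249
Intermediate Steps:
V(D) = D*(-38 + D) (V(D) = (-38 + D)*(D + 0) = (-38 + D)*D = D*(-38 + D))
R = -1347 (R = -24 - 1323 = -1347)
V(S(7, 7))/R = (5*(-38 + 5))/(-1347) = (5*(-33))*(-1/1347) = -165*(-1/1347) = 55/449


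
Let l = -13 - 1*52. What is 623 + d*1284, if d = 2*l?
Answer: -166297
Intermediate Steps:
l = -65 (l = -13 - 52 = -65)
d = -130 (d = 2*(-65) = -130)
623 + d*1284 = 623 - 130*1284 = 623 - 166920 = -166297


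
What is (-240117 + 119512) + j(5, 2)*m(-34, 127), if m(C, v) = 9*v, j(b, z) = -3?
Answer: -124034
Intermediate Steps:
(-240117 + 119512) + j(5, 2)*m(-34, 127) = (-240117 + 119512) - 27*127 = -120605 - 3*1143 = -120605 - 3429 = -124034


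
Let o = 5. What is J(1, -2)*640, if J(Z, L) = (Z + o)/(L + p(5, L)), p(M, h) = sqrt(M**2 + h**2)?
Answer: 1536/5 + 768*sqrt(29)/5 ≈ 1134.4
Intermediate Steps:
J(Z, L) = (5 + Z)/(L + sqrt(25 + L**2)) (J(Z, L) = (Z + 5)/(L + sqrt(5**2 + L**2)) = (5 + Z)/(L + sqrt(25 + L**2)))
J(1, -2)*640 = ((5 + 1)/(-2 + sqrt(25 + (-2)**2)))*640 = (6/(-2 + sqrt(25 + 4)))*640 = (6/(-2 + sqrt(29)))*640 = 3840/(-2 + sqrt(29))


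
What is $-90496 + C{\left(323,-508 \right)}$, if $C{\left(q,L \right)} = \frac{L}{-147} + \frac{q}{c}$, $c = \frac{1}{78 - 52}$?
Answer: $- \frac{12067898}{147} \approx -82095.0$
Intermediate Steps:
$c = \frac{1}{26} \approx 0.038462$
$C{\left(q,L \right)} = 26 q - \frac{L}{147}$ ($C{\left(q,L \right)} = \frac{L}{-147} + q \frac{1}{\frac{1}{26}} = L \left(- \frac{1}{147}\right) + q 26 = - \frac{L}{147} + 26 q = 26 q - \frac{L}{147}$)
$-90496 + C{\left(323,-508 \right)} = -90496 + \left(26 \cdot 323 - - \frac{508}{147}\right) = -90496 + \left(8398 + \frac{508}{147}\right) = -90496 + \frac{1235014}{147} = - \frac{12067898}{147}$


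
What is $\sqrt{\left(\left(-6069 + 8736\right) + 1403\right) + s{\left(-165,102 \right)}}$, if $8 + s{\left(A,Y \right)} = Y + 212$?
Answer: $2 \sqrt{1094} \approx 66.151$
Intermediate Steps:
$s{\left(A,Y \right)} = 204 + Y$ ($s{\left(A,Y \right)} = -8 + \left(Y + 212\right) = -8 + \left(212 + Y\right) = 204 + Y$)
$\sqrt{\left(\left(-6069 + 8736\right) + 1403\right) + s{\left(-165,102 \right)}} = \sqrt{\left(\left(-6069 + 8736\right) + 1403\right) + \left(204 + 102\right)} = \sqrt{\left(2667 + 1403\right) + 306} = \sqrt{4070 + 306} = \sqrt{4376} = 2 \sqrt{1094}$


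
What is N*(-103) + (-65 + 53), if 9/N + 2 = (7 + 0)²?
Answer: -1491/47 ≈ -31.723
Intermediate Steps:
N = 9/47 (N = 9/(-2 + (7 + 0)²) = 9/(-2 + 7²) = 9/(-2 + 49) = 9/47 ≈ 0.19149)
N*(-103) + (-65 + 53) = (9/47)*(-103) + (-65 + 53) = -927/47 - 12 = -1491/47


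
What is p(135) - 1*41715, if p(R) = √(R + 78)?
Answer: -41715 + √213 ≈ -41700.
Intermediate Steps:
p(R) = √(78 + R)
p(135) - 1*41715 = √(78 + 135) - 1*41715 = √213 - 41715 = -41715 + √213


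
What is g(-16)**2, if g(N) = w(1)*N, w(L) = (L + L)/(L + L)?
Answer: 256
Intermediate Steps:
w(L) = 1 (w(L) = (2*L)/((2*L)) = (2*L)*(1/(2*L)) = 1)
g(N) = N (g(N) = 1*N = N)
g(-16)**2 = (-16)**2 = 256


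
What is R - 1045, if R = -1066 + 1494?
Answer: -617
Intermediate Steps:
R = 428
R - 1045 = 428 - 1045 = -617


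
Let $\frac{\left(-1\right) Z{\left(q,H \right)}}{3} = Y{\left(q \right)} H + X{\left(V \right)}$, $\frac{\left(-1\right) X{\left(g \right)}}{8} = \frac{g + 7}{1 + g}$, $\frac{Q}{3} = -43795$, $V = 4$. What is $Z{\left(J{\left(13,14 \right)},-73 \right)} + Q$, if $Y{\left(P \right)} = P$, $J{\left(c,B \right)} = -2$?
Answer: $- \frac{658851}{5} \approx -1.3177 \cdot 10^{5}$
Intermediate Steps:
$Q = -131385$ ($Q = 3 \left(-43795\right) = -131385$)
$X{\left(g \right)} = - \frac{8 \left(7 + g\right)}{1 + g}$ ($X{\left(g \right)} = - 8 \frac{g + 7}{1 + g} = - 8 \frac{7 + g}{1 + g} = - \frac{8 \left(7 + g\right)}{1 + g}$)
$Z{\left(q,H \right)} = \frac{264}{5} - 3 H q$ ($Z{\left(q,H \right)} = - 3 \left(q H + \frac{8 \left(-7 - 4\right)}{1 + 4}\right) = - 3 \left(H q + \frac{8 \left(-7 - 4\right)}{5}\right) = - 3 \left(H q + 8 \cdot \frac{1}{5} \left(-11\right)\right) = - 3 \left(H q - \frac{88}{5}\right) = - 3 \left(- \frac{88}{5} + H q\right) = \frac{264}{5} - 3 H q$)
$Z{\left(J{\left(13,14 \right)},-73 \right)} + Q = \left(\frac{264}{5} - \left(-219\right) \left(-2\right)\right) - 131385 = \left(\frac{264}{5} - 438\right) - 131385 = - \frac{1926}{5} - 131385 = - \frac{658851}{5}$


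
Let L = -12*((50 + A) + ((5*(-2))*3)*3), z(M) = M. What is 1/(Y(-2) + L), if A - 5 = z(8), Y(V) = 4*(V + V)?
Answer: 1/308 ≈ 0.0032468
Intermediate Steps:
Y(V) = 8*V (Y(V) = 4*(2*V) = 8*V)
A = 13 (A = 5 + 8 = 13)
L = 324 (L = -12*((50 + 13) + ((5*(-2))*3)*3) = -12*(63 - 10*3*3) = -12*(63 - 30*3) = -12*(63 - 90) = -12*(-27) = 324)
1/(Y(-2) + L) = 1/(8*(-2) + 324) = 1/(-16 + 324) = 1/308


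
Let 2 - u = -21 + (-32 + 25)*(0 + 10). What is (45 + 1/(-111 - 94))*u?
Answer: 857832/205 ≈ 4184.5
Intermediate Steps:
u = 93 (u = 2 - (-21 + (-32 + 25)*(0 + 10)) = 2 - (-21 - 7*10) = 2 - (-21 - 70) = 2 - 1*(-91) = 2 + 91 = 93)
(45 + 1/(-111 - 94))*u = (45 + 1/(-111 - 94))*93 = (45 + 1/(-205))*93 = (45 - 1/205)*93 = (9224/205)*93 = 857832/205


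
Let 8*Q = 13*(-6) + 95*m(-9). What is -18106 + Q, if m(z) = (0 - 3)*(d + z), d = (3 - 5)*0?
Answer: -142361/8 ≈ -17795.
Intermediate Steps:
d = 0 (d = -2*0 = 0)
m(z) = -3*z (m(z) = (0 - 3)*(0 + z) = -3*z)
Q = 2487/8 (Q = (13*(-6) + 95*(-3*(-9)))/8 = (-78 + 95*27)/8 = (-78 + 2565)/8 = (1/8)*2487 = 2487/8 ≈ 310.88)
-18106 + Q = -18106 + 2487/8 = -142361/8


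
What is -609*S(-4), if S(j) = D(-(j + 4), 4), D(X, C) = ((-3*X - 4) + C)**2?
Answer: 0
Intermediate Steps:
D(X, C) = (-4 + C - 3*X)**2 (D(X, C) = ((-4 - 3*X) + C)**2 = (-4 + C - 3*X)**2)
S(j) = (-12 - 3*j)**2 (S(j) = (4 - 1*4 + 3*(-(j + 4)))**2 = (4 - 4 + 3*(-(4 + j)))**2 = (4 - 4 + 3*(-4 - j))**2 = (4 - 4 + (-12 - 3*j))**2 = (-12 - 3*j)**2)
-609*S(-4) = -5481*(4 - 4)**2 = -5481*0**2 = -5481*0 = -609*0 = 0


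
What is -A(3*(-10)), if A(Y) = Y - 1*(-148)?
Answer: -118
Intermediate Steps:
A(Y) = 148 + Y (A(Y) = Y + 148 = 148 + Y)
-A(3*(-10)) = -(148 + 3*(-10)) = -(148 - 30) = -1*118 = -118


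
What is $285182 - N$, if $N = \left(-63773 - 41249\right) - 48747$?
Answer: $438951$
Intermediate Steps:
$N = -153769$ ($N = -105022 - 48747 = -153769$)
$285182 - N = 285182 - -153769 = 285182 + 153769 = 438951$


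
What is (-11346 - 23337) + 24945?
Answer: -9738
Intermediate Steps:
(-11346 - 23337) + 24945 = -34683 + 24945 = -9738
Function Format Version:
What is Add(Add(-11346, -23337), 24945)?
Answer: -9738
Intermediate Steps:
Add(Add(-11346, -23337), 24945) = Add(-34683, 24945) = -9738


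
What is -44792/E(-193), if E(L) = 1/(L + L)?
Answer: 17289712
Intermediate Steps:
E(L) = 1/(2*L)
-44792/E(-193) = -44792/((½)/(-193)) = -44792/((½)*(-1/193)) = -44792/(-1/386) = -44792*(-386) = 17289712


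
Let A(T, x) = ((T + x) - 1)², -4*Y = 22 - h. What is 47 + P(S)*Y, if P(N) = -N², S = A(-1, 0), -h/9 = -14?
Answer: -369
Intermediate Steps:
h = 126 (h = -9*(-14) = 126)
Y = 26 (Y = -(22 - 1*126)/4 = -(22 - 126)/4 = -¼*(-104) = 26)
A(T, x) = (-1 + T + x)²
S = 4 (S = (-1 - 1 + 0)² = (-2)² = 4)
47 + P(S)*Y = 47 - 1*4²*26 = 47 - 1*16*26 = 47 - 16*26 = 47 - 416 = -369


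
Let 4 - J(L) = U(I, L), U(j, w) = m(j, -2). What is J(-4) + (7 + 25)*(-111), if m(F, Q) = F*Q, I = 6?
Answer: -3536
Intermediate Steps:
U(j, w) = -2*j (U(j, w) = j*(-2) = -2*j)
J(L) = 16 (J(L) = 4 - (-2)*6 = 4 - 1*(-12) = 4 + 12 = 16)
J(-4) + (7 + 25)*(-111) = 16 + (7 + 25)*(-111) = 16 + 32*(-111) = 16 - 3552 = -3536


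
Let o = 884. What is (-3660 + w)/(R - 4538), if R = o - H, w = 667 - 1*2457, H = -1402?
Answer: 2725/1126 ≈ 2.4201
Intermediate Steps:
w = -1790 (w = 667 - 2457 = -1790)
R = 2286 (R = 884 - 1*(-1402) = 884 + 1402 = 2286)
(-3660 + w)/(R - 4538) = (-3660 - 1790)/(2286 - 4538) = -5450/(-2252) = -5450*(-1/2252) = 2725/1126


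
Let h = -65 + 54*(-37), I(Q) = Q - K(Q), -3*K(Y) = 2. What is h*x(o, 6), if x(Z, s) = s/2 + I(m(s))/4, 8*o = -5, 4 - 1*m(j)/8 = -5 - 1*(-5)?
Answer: -138221/6 ≈ -23037.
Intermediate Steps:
m(j) = 32 (m(j) = 32 - 8*(-5 - 1*(-5)) = 32 - 8*(-5 + 5) = 32 - 8*0 = 32 + 0 = 32)
K(Y) = -2/3 (K(Y) = -1/3*2 = -2/3)
I(Q) = 2/3 + Q (I(Q) = Q - 1*(-2/3) = Q + 2/3 = 2/3 + Q)
o = -5/8 (o = (1/8)*(-5) = -5/8 ≈ -0.62500)
x(Z, s) = 49/6 + s/2 (x(Z, s) = s/2 + (2/3 + 32)/4 = s*(1/2) + (98/3)*(1/4) = s/2 + 49/6 = 49/6 + s/2)
h = -2063 (h = -65 - 1998 = -2063)
h*x(o, 6) = -2063*(49/6 + (1/2)*6) = -2063*(49/6 + 3) = -2063*67/6 = -138221/6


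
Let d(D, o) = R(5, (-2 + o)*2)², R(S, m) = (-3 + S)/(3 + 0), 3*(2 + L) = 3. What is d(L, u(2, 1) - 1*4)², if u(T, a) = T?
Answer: 16/81 ≈ 0.19753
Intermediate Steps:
L = -1 (L = -2 + (⅓)*3 = -2 + 1 = -1)
R(S, m) = -1 + S/3 (R(S, m) = (-3 + S)/3 = (-3 + S)*(⅓) = -1 + S/3)
d(D, o) = 4/9 (d(D, o) = (-1 + (⅓)*5)² = (-1 + 5/3)² = (⅔)² = 4/9)
d(L, u(2, 1) - 1*4)² = (4/9)² = 16/81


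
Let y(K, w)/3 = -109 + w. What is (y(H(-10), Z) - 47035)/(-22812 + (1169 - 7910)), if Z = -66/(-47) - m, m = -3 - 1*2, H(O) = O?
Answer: 2225111/1388991 ≈ 1.6020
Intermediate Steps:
m = -5 (m = -3 - 2 = -5)
Z = 301/47 (Z = -66/(-47) - 1*(-5) = -66*(-1/47) + 5 = 66/47 + 5 = 301/47 ≈ 6.4043)
y(K, w) = -327 + 3*w (y(K, w) = 3*(-109 + w) = -327 + 3*w)
(y(H(-10), Z) - 47035)/(-22812 + (1169 - 7910)) = ((-327 + 3*(301/47)) - 47035)/(-22812 + (1169 - 7910)) = ((-327 + 903/47) - 47035)/(-22812 - 6741) = (-14466/47 - 47035)/(-29553) = -2225111/47*(-1/29553) = 2225111/1388991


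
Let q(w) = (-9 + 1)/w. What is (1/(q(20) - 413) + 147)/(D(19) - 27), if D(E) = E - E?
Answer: -303844/55809 ≈ -5.4444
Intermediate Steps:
q(w) = -8/w
D(E) = 0
(1/(q(20) - 413) + 147)/(D(19) - 27) = (1/(-8/20 - 413) + 147)/(0 - 27) = (1/(-8*1/20 - 413) + 147)/(-27) = (1/(-2/5 - 413) + 147)*(-1/27) = (1/(-2067/5) + 147)*(-1/27) = (-5/2067 + 147)*(-1/27) = (303844/2067)*(-1/27) = -303844/55809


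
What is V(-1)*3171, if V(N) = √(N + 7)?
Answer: 3171*√6 ≈ 7767.3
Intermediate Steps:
V(N) = √(7 + N)
V(-1)*3171 = √(7 - 1)*3171 = √6*3171 = 3171*√6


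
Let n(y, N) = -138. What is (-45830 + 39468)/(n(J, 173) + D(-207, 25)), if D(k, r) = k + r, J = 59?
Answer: 3181/160 ≈ 19.881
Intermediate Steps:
(-45830 + 39468)/(n(J, 173) + D(-207, 25)) = (-45830 + 39468)/(-138 + (-207 + 25)) = -6362/(-138 - 182) = -6362/(-320) = -6362*(-1/320) = 3181/160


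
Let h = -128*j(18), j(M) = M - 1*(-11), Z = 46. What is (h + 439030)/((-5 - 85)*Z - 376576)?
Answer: -217659/190358 ≈ -1.1434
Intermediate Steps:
j(M) = 11 + M (j(M) = M + 11 = 11 + M)
h = -3712 (h = -128*(11 + 18) = -128*29 = -3712)
(h + 439030)/((-5 - 85)*Z - 376576) = (-3712 + 439030)/((-5 - 85)*46 - 376576) = 435318/(-90*46 - 376576) = 435318/(-4140 - 376576) = 435318/(-380716) = 435318*(-1/380716) = -217659/190358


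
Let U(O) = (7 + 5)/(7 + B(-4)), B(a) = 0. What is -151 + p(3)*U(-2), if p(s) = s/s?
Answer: -1045/7 ≈ -149.29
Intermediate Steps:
p(s) = 1
U(O) = 12/7 (U(O) = (7 + 5)/(7 + 0) = 12/7)
-151 + p(3)*U(-2) = -151 + 1*(12/7) = -151 + 12/7 = -1045/7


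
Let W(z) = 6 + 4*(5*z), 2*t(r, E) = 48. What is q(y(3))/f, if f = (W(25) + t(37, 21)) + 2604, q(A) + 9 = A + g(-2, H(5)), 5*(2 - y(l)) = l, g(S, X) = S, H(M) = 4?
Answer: -24/7835 ≈ -0.0030632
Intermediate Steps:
t(r, E) = 24 (t(r, E) = (½)*48 = 24)
y(l) = 2 - l/5
q(A) = -11 + A (q(A) = -9 + (A - 2) = -9 + (-2 + A) = -11 + A)
W(z) = 6 + 20*z
f = 3134 (f = ((6 + 20*25) + 24) + 2604 = ((6 + 500) + 24) + 2604 = (506 + 24) + 2604 = 530 + 2604 = 3134)
q(y(3))/f = (-11 + (2 - ⅕*3))/3134 = (-11 + (2 - ⅗))*(1/3134) = (-11 + 7/5)*(1/3134) = -48/5*1/3134 = -24/7835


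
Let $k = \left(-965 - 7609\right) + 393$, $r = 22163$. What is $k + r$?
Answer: $13982$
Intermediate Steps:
$k = -8181$ ($k = -8574 + 393 = -8181$)
$k + r = -8181 + 22163 = 13982$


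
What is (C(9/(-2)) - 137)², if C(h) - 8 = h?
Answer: 71289/4 ≈ 17822.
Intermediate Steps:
C(h) = 8 + h
(C(9/(-2)) - 137)² = ((8 + 9/(-2)) - 137)² = ((8 + 9*(-½)) - 137)² = ((8 - 9/2) - 137)² = (7/2 - 137)² = (-267/2)² = 71289/4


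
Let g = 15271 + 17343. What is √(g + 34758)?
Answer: 2*√16843 ≈ 259.56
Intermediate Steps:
g = 32614
√(g + 34758) = √(32614 + 34758) = √67372 = 2*√16843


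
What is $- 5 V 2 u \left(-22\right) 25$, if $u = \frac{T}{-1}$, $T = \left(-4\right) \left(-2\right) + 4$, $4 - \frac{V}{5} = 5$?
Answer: $330000$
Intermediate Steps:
$V = -5$ ($V = 20 - 25 = -5$)
$T = 12$ ($T = 8 + 4 = 12$)
$u = -12$ ($u = \frac{12}{-1} = 12 \left(-1\right) = -12$)
$- 5 V 2 u \left(-22\right) 25 = \left(-5\right) \left(-5\right) 2 \left(-12\right) \left(-22\right) 25 = 25 \cdot 2 \left(-12\right) \left(-22\right) 25 = 50 \left(-12\right) \left(-22\right) 25 = \left(-600\right) \left(-22\right) 25 = 13200 \cdot 25 = 330000$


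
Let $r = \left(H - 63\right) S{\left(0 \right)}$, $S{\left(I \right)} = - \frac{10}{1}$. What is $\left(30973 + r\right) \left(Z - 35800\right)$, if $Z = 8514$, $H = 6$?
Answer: $-860682298$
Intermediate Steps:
$S{\left(I \right)} = -10$ ($S{\left(I \right)} = \left(-10\right) 1 = -10$)
$r = 570$ ($r = \left(6 - 63\right) \left(-10\right) = \left(-57\right) \left(-10\right) = 570$)
$\left(30973 + r\right) \left(Z - 35800\right) = \left(30973 + 570\right) \left(8514 - 35800\right) = 31543 \left(-27286\right) = -860682298$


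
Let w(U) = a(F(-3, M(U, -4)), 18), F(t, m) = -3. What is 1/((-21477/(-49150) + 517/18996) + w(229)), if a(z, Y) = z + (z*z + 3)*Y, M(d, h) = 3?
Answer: 466826700/99650780921 ≈ 0.0046846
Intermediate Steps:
a(z, Y) = z + Y*(3 + z²) (a(z, Y) = z + (z² + 3)*Y = z + (3 + z²)*Y = z + Y*(3 + z²))
w(U) = 213 (w(U) = -3 + 3*18 + 18*(-3)² = -3 + 54 + 18*9 = -3 + 54 + 162 = 213)
1/((-21477/(-49150) + 517/18996) + w(229)) = 1/((-21477/(-49150) + 517/18996) + 213) = 1/((-21477*(-1/49150) + 517*(1/18996)) + 213) = 1/((21477/49150 + 517/18996) + 213) = 1/(216693821/466826700 + 213) = 1/(99650780921/466826700) = 466826700/99650780921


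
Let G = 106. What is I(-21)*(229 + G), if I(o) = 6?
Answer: 2010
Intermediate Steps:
I(-21)*(229 + G) = 6*(229 + 106) = 6*335 = 2010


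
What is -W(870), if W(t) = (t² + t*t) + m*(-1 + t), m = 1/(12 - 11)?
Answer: -1514669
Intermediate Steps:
m = 1 (m = 1/1 = 1)
W(t) = -1 + t + 2*t² (W(t) = (t² + t*t) + 1*(-1 + t) = (t² + t²) + (-1 + t) = 2*t² + (-1 + t) = -1 + t + 2*t²)
-W(870) = -(-1 + 870 + 2*870²) = -(-1 + 870 + 2*756900) = -(-1 + 870 + 1513800) = -1*1514669 = -1514669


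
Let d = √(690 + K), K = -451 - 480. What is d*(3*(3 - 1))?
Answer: 6*I*√241 ≈ 93.145*I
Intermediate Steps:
K = -931
d = I*√241 (d = √(690 - 931) = √(-241) = I*√241 ≈ 15.524*I)
d*(3*(3 - 1)) = (I*√241)*(3*(3 - 1)) = (I*√241)*(3*2) = (I*√241)*6 = 6*I*√241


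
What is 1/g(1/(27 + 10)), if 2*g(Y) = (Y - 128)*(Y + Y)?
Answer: -1369/4735 ≈ -0.28912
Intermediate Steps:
g(Y) = Y*(-128 + Y) (g(Y) = ((Y - 128)*(Y + Y))/2 = ((-128 + Y)*(2*Y))/2 = (2*Y*(-128 + Y))/2 = Y*(-128 + Y))
1/g(1/(27 + 10)) = 1/((-128 + 1/(27 + 10))/(27 + 10)) = 1/((-128 + 1/37)/37) = 1/((1/37)*(-4735/37)) = 1/(-4735/1369) = -1369/4735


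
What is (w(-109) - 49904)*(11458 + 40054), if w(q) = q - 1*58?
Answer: -2579257352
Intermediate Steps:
w(q) = -58 + q (w(q) = q - 58 = -58 + q)
(w(-109) - 49904)*(11458 + 40054) = ((-58 - 109) - 49904)*(11458 + 40054) = (-167 - 49904)*51512 = -50071*51512 = -2579257352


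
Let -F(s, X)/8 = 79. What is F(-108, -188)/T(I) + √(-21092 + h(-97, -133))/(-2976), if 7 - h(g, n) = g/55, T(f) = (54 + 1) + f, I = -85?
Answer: 316/15 - I*√7086310/54560 ≈ 21.067 - 0.048791*I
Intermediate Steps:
F(s, X) = -632 (F(s, X) = -8*79 = -632)
T(f) = 55 + f
h(g, n) = 7 - g/55
F(-108, -188)/T(I) + √(-21092 + h(-97, -133))/(-2976) = -632/(55 - 85) + √(-21092 + (7 - 1/55*(-97)))/(-2976) = -632/(-30) + √(-21092 + (7 + 97/55))*(-1/2976) = -632*(-1/30) + √(-21092 + 482/55)*(-1/2976) = 316/15 + √(-1159578/55)*(-1/2976) = 316/15 + (3*I*√7086310/55)*(-1/2976) = 316/15 - I*√7086310/54560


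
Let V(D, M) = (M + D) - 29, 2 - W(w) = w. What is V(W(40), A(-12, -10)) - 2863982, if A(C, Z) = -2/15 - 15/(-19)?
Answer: -816253778/285 ≈ -2.8640e+6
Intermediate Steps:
A(C, Z) = 187/285 (A(C, Z) = -2*1/15 - 15*(-1/19) = -2/15 + 15/19 = 187/285)
W(w) = 2 - w
V(D, M) = -29 + D + M (V(D, M) = (D + M) - 29 = -29 + D + M)
V(W(40), A(-12, -10)) - 2863982 = (-29 + (2 - 1*40) + 187/285) - 2863982 = (-29 + (2 - 40) + 187/285) - 2863982 = (-29 - 38 + 187/285) - 2863982 = -18908/285 - 2863982 = -816253778/285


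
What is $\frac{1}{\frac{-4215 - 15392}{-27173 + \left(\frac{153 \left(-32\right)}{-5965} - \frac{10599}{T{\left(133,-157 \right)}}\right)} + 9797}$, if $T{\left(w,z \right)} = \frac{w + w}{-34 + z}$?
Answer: $\frac{31038225349}{304112603974983} \approx 0.00010206$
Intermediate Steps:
$T{\left(w,z \right)} = \frac{2 w}{-34 + z}$
$\frac{1}{\frac{-4215 - 15392}{-27173 + \left(\frac{153 \left(-32\right)}{-5965} - \frac{10599}{T{\left(133,-157 \right)}}\right)} + 9797} = \frac{1}{\frac{-4215 - 15392}{-27173 + \left(\frac{153 \left(-32\right)}{-5965} - \frac{10599}{2 \cdot 133 \frac{1}{-34 - 157}}\right)} + 9797} = \frac{1}{- \frac{19607}{-27173 - \left(- \frac{4896}{5965} + \frac{10599}{2 \cdot 133 \frac{1}{-191}}\right)} + 9797} = \frac{1}{- \frac{19607}{-27173 - \left(- \frac{4896}{5965} + \frac{10599}{2 \cdot 133 \left(- \frac{1}{191}\right)}\right)} + 9797} = \frac{1}{- \frac{19607}{-27173 - \left(- \frac{4896}{5965} + \frac{10599}{- \frac{266}{191}}\right)} + 9797} = \frac{1}{- \frac{19607}{-27173 + \left(\frac{4896}{5965} - - \frac{2024409}{266}\right)} + 9797} = \frac{1}{- \frac{19607}{-27173 + \left(\frac{4896}{5965} + \frac{2024409}{266}\right)} + 9797} = \frac{1}{- \frac{19607}{-27173 + \frac{12076902021}{1586690}} + 9797} = \frac{1}{- \frac{19607}{- \frac{31038225349}{1586690}} + 9797} = \frac{1}{\left(-19607\right) \left(- \frac{1586690}{31038225349}\right) + 9797} = \frac{1}{\frac{31110230830}{31038225349} + 9797} = \frac{1}{\frac{304112603974983}{31038225349}} = \frac{31038225349}{304112603974983}$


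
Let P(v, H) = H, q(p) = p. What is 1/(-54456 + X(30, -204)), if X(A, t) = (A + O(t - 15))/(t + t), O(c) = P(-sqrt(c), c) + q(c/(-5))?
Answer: -340/18514919 ≈ -1.8364e-5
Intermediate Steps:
O(c) = 4*c/5 (O(c) = c + c/(-5) = c + c*(-1/5) = c - c/5 = 4*c/5)
X(A, t) = (-12 + A + 4*t/5)/(2*t) (X(A, t) = (A + 4*(t - 15)/5)/(t + t) = (A + 4*(-15 + t)/5)/((2*t)) = (A + (-12 + 4*t/5))*(1/(2*t)) = (-12 + A + 4*t/5)*(1/(2*t)) = (-12 + A + 4*t/5)/(2*t))
1/(-54456 + X(30, -204)) = 1/(-54456 + (1/10)*(-60 + 4*(-204) + 5*30)/(-204)) = 1/(-54456 + (1/10)*(-1/204)*(-60 - 816 + 150)) = 1/(-54456 + (1/10)*(-1/204)*(-726)) = 1/(-54456 + 121/340) = 1/(-18514919/340) = -340/18514919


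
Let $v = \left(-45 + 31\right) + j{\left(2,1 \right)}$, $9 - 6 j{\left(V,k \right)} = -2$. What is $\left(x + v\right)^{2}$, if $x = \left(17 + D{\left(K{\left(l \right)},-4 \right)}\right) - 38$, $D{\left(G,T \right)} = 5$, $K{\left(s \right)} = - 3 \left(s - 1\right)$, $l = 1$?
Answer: $\frac{28561}{36} \approx 793.36$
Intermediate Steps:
$j{\left(V,k \right)} = \frac{11}{6}$ ($j{\left(V,k \right)} = \frac{3}{2} - - \frac{1}{3} = \frac{3}{2} + \frac{1}{3} = \frac{11}{6}$)
$K{\left(s \right)} = 3 - 3 s$ ($K{\left(s \right)} = - 3 \left(-1 + s\right) = 3 - 3 s$)
$v = - \frac{73}{6}$ ($v = \left(-45 + 31\right) + \frac{11}{6} = -14 + \frac{11}{6} = - \frac{73}{6} \approx -12.167$)
$x = -16$ ($x = \left(17 + 5\right) - 38 = 22 - 38 = -16$)
$\left(x + v\right)^{2} = \left(-16 - \frac{73}{6}\right)^{2} = \left(- \frac{169}{6}\right)^{2} = \frac{28561}{36}$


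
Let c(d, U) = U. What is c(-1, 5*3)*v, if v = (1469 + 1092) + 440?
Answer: 45015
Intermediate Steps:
v = 3001 (v = 2561 + 440 = 3001)
c(-1, 5*3)*v = (5*3)*3001 = 15*3001 = 45015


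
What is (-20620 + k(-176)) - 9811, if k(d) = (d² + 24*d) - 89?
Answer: -3768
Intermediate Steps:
k(d) = -89 + d² + 24*d
(-20620 + k(-176)) - 9811 = (-20620 + (-89 + (-176)² + 24*(-176))) - 9811 = (-20620 + (-89 + 30976 - 4224)) - 9811 = (-20620 + 26663) - 9811 = 6043 - 9811 = -3768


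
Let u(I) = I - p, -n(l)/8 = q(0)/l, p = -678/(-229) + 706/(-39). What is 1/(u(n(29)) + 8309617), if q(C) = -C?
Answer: 8931/74213324659 ≈ 1.2034e-7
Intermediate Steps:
p = -135232/8931 (p = -678*(-1/229) + 706*(-1/39) = 678/229 - 706/39 = -135232/8931 ≈ -15.142)
n(l) = 0 (n(l) = -8*(-1*0)/l = -0/l = -8*0 = 0)
u(I) = 135232/8931 + I (u(I) = I - 1*(-135232/8931) = I + 135232/8931 = 135232/8931 + I)
1/(u(n(29)) + 8309617) = 1/((135232/8931 + 0) + 8309617) = 1/(135232/8931 + 8309617) = 1/(74213324659/8931) = 8931/74213324659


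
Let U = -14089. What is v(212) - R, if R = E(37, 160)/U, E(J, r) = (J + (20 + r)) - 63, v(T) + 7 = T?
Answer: 2888399/14089 ≈ 205.01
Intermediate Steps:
v(T) = -7 + T
E(J, r) = -43 + J + r (E(J, r) = (20 + J + r) - 63 = -43 + J + r)
R = -154/14089 (R = (-43 + 37 + 160)/(-14089) = 154*(-1/14089) = -154/14089 ≈ -0.010931)
v(212) - R = (-7 + 212) - 1*(-154/14089) = 205 + 154/14089 = 2888399/14089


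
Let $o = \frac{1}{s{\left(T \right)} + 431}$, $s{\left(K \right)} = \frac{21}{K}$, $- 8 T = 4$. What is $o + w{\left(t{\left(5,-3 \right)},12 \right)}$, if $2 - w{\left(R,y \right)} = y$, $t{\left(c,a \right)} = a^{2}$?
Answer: $- \frac{3889}{389} \approx -9.9974$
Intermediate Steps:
$T = - \frac{1}{2}$ ($T = \left(- \frac{1}{8}\right) 4 = - \frac{1}{2} \approx -0.5$)
$w{\left(R,y \right)} = 2 - y$
$o = \frac{1}{389}$ ($o = \frac{1}{\frac{21}{- \frac{1}{2}} + 431} = \frac{1}{21 \left(-2\right) + 431} = \frac{1}{-42 + 431} = \frac{1}{389} \approx 0.0025707$)
$o + w{\left(t{\left(5,-3 \right)},12 \right)} = \frac{1}{389} + \left(2 - 12\right) = \frac{1}{389} - 10 = - \frac{3889}{389}$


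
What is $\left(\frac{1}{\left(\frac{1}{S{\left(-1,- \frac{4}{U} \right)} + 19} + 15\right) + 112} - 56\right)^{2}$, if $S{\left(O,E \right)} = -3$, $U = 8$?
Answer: $\frac{12957724224}{4133089} \approx 3135.1$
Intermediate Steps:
$\left(\frac{1}{\left(\frac{1}{S{\left(-1,- \frac{4}{U} \right)} + 19} + 15\right) + 112} - 56\right)^{2} = \left(\frac{1}{\left(\frac{1}{-3 + 19} + 15\right) + 112} - 56\right)^{2} = \left(\frac{1}{\left(\frac{1}{16} + 15\right) + 112} - 56\right)^{2} = \left(\frac{1}{\frac{241}{16} + 112} - 56\right)^{2} = \left(\frac{1}{\frac{2033}{16}} - 56\right)^{2} = \left(\frac{16}{2033} - 56\right)^{2} = \left(- \frac{113832}{2033}\right)^{2} = \frac{12957724224}{4133089}$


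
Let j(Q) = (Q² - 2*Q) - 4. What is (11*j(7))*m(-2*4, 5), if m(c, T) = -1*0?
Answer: 0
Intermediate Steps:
j(Q) = -4 + Q² - 2*Q
m(c, T) = 0
(11*j(7))*m(-2*4, 5) = (11*(-4 + 7² - 2*7))*0 = (11*(-4 + 49 - 14))*0 = (11*31)*0 = 341*0 = 0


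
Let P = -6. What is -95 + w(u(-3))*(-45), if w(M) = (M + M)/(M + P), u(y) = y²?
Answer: -365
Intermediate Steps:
w(M) = 2*M/(-6 + M) (w(M) = (M + M)/(M - 6) = (2*M)/(-6 + M) = 2*M/(-6 + M))
-95 + w(u(-3))*(-45) = -95 + (2*(-3)²/(-6 + (-3)²))*(-45) = -95 + (2*9/(-6 + 9))*(-45) = -95 + (2*9/3)*(-45) = -95 + (2*9*(⅓))*(-45) = -95 + 6*(-45) = -95 - 270 = -365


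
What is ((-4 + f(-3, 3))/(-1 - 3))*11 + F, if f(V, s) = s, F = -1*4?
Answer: -5/4 ≈ -1.2500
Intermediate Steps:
F = -4
((-4 + f(-3, 3))/(-1 - 3))*11 + F = ((-4 + 3)/(-1 - 3))*11 - 4 = -1/(-4)*11 - 4 = -1*(-1/4)*11 - 4 = (1/4)*11 - 4 = 11/4 - 4 = -5/4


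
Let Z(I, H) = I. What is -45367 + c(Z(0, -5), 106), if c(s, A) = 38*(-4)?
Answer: -45519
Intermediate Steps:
c(s, A) = -152
-45367 + c(Z(0, -5), 106) = -45367 - 152 = -45519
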